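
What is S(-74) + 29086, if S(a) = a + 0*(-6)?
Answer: 29012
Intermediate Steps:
S(a) = a (S(a) = a + 0 = a)
S(-74) + 29086 = -74 + 29086 = 29012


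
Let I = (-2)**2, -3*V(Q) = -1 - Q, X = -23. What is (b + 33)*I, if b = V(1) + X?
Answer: 128/3 ≈ 42.667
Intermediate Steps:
V(Q) = 1/3 + Q/3 (V(Q) = -(-1 - Q)/3 = 1/3 + Q/3)
b = -67/3 (b = (1/3 + (1/3)*1) - 23 = (1/3 + 1/3) - 23 = 2/3 - 23 = -67/3 ≈ -22.333)
I = 4
(b + 33)*I = (-67/3 + 33)*4 = (32/3)*4 = 128/3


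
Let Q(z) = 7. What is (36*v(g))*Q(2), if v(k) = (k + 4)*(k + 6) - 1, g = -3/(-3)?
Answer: 8568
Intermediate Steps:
g = 1 (g = -3*(-⅓) = 1)
v(k) = -1 + (4 + k)*(6 + k) (v(k) = (4 + k)*(6 + k) - 1 = -1 + (4 + k)*(6 + k))
(36*v(g))*Q(2) = (36*(23 + 1² + 10*1))*7 = (36*(23 + 1 + 10))*7 = (36*34)*7 = 1224*7 = 8568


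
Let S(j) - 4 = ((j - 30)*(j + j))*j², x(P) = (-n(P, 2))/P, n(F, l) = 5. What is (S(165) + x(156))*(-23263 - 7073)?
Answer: -478318596604832/13 ≈ -3.6794e+13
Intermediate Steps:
x(P) = -5/P (x(P) = (-1*5)/P = -5/P)
S(j) = 4 + 2*j³*(-30 + j) (S(j) = 4 + ((j - 30)*(j + j))*j² = 4 + ((-30 + j)*(2*j))*j² = 4 + (2*j*(-30 + j))*j² = 4 + 2*j³*(-30 + j))
(S(165) + x(156))*(-23263 - 7073) = ((4 - 60*165³ + 2*165⁴) - 5/156)*(-23263 - 7073) = ((4 - 60*4492125 + 2*741200625) - 5*1/156)*(-30336) = ((4 - 269527500 + 1482401250) - 5/156)*(-30336) = (1212873754 - 5/156)*(-30336) = (189208305619/156)*(-30336) = -478318596604832/13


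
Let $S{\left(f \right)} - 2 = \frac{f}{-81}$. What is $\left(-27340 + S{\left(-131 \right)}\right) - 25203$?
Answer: $- \frac{4255690}{81} \approx -52539.0$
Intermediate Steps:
$S{\left(f \right)} = 2 - \frac{f}{81}$ ($S{\left(f \right)} = 2 + \frac{f}{-81} = 2 + f \left(- \frac{1}{81}\right) = 2 - \frac{f}{81}$)
$\left(-27340 + S{\left(-131 \right)}\right) - 25203 = \left(-27340 + \left(2 - - \frac{131}{81}\right)\right) - 25203 = \left(-27340 + \left(2 + \frac{131}{81}\right)\right) - 25203 = \left(-27340 + \frac{293}{81}\right) - 25203 = - \frac{2214247}{81} - 25203 = - \frac{4255690}{81}$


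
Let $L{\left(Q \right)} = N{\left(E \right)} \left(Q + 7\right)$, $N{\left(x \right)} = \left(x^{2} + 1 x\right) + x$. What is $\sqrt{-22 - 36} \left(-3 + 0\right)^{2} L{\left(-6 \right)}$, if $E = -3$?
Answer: $27 i \sqrt{58} \approx 205.63 i$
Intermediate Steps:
$N{\left(x \right)} = x^{2} + 2 x$ ($N{\left(x \right)} = \left(x^{2} + x\right) + x = \left(x + x^{2}\right) + x = x^{2} + 2 x$)
$L{\left(Q \right)} = 21 + 3 Q$ ($L{\left(Q \right)} = - 3 \left(2 - 3\right) \left(Q + 7\right) = \left(-3\right) \left(-1\right) \left(7 + Q\right) = 3 \left(7 + Q\right) = 21 + 3 Q$)
$\sqrt{-22 - 36} \left(-3 + 0\right)^{2} L{\left(-6 \right)} = \sqrt{-22 - 36} \left(-3 + 0\right)^{2} \left(21 + 3 \left(-6\right)\right) = \sqrt{-58} \left(-3\right)^{2} \left(21 - 18\right) = i \sqrt{58} \cdot 9 \cdot 3 = 9 i \sqrt{58} \cdot 3 = 27 i \sqrt{58}$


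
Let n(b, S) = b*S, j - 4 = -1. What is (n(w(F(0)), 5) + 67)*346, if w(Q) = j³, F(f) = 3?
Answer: 69892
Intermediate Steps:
j = 3 (j = 4 - 1 = 3)
w(Q) = 27 (w(Q) = 3³ = 27)
n(b, S) = S*b
(n(w(F(0)), 5) + 67)*346 = (5*27 + 67)*346 = (135 + 67)*346 = 202*346 = 69892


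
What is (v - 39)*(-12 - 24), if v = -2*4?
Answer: 1692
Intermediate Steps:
v = -8
(v - 39)*(-12 - 24) = (-8 - 39)*(-12 - 24) = -47*(-36) = 1692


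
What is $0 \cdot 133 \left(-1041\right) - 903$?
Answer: $-903$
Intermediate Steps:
$0 \cdot 133 \left(-1041\right) - 903 = 0 \left(-1041\right) - 903 = 0 - 903 = -903$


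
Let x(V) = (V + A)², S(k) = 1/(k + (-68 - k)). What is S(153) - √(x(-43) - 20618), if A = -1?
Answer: -1/68 - I*√18682 ≈ -0.014706 - 136.68*I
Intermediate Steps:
S(k) = -1/68 (S(k) = 1/(-68) = -1/68)
x(V) = (-1 + V)² (x(V) = (V - 1)² = (-1 + V)²)
S(153) - √(x(-43) - 20618) = -1/68 - √((-1 - 43)² - 20618) = -1/68 - √((-44)² - 20618) = -1/68 - √(1936 - 20618) = -1/68 - √(-18682) = -1/68 - I*√18682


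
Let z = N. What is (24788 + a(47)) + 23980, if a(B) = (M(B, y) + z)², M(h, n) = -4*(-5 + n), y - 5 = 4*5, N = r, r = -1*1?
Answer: 55329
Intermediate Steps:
r = -1
N = -1
y = 25 (y = 5 + 4*5 = 5 + 20 = 25)
M(h, n) = 20 - 4*n
z = -1
a(B) = 6561 (a(B) = ((20 - 4*25) - 1)² = ((20 - 100) - 1)² = (-80 - 1)² = (-81)² = 6561)
(24788 + a(47)) + 23980 = (24788 + 6561) + 23980 = 31349 + 23980 = 55329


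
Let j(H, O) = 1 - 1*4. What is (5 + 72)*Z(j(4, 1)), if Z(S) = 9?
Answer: 693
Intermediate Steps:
j(H, O) = -3 (j(H, O) = 1 - 4 = -3)
(5 + 72)*Z(j(4, 1)) = (5 + 72)*9 = 77*9 = 693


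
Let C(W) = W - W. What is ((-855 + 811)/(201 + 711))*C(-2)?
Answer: 0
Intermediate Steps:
C(W) = 0
((-855 + 811)/(201 + 711))*C(-2) = ((-855 + 811)/(201 + 711))*0 = -44/912*0 = -44*1/912*0 = -11/228*0 = 0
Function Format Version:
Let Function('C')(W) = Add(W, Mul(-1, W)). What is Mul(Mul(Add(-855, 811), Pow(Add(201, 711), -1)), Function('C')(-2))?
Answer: 0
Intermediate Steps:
Function('C')(W) = 0
Mul(Mul(Add(-855, 811), Pow(Add(201, 711), -1)), Function('C')(-2)) = Mul(Mul(Add(-855, 811), Pow(Add(201, 711), -1)), 0) = Mul(Mul(-44, Pow(912, -1)), 0) = Mul(Mul(-44, Rational(1, 912)), 0) = Mul(Rational(-11, 228), 0) = 0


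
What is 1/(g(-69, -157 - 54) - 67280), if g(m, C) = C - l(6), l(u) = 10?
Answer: -1/67501 ≈ -1.4815e-5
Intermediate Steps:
g(m, C) = -10 + C (g(m, C) = C - 1*10 = C - 10 = -10 + C)
1/(g(-69, -157 - 54) - 67280) = 1/((-10 + (-157 - 54)) - 67280) = 1/((-10 - 211) - 67280) = 1/(-221 - 67280) = 1/(-67501) = -1/67501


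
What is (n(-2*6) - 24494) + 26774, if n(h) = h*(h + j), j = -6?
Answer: 2496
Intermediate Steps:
n(h) = h*(-6 + h) (n(h) = h*(h - 6) = h*(-6 + h))
(n(-2*6) - 24494) + 26774 = ((-2*6)*(-6 - 2*6) - 24494) + 26774 = (-12*(-6 - 12) - 24494) + 26774 = (-12*(-18) - 24494) + 26774 = (216 - 24494) + 26774 = -24278 + 26774 = 2496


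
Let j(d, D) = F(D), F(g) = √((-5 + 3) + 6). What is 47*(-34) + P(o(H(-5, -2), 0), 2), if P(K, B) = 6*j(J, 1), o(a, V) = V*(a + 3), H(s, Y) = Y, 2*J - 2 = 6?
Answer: -1586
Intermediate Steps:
J = 4 (J = 1 + (½)*6 = 1 + 3 = 4)
o(a, V) = V*(3 + a)
F(g) = 2 (F(g) = √(-2 + 6) = √4 = 2)
j(d, D) = 2
P(K, B) = 12 (P(K, B) = 6*2 = 12)
47*(-34) + P(o(H(-5, -2), 0), 2) = 47*(-34) + 12 = -1598 + 12 = -1586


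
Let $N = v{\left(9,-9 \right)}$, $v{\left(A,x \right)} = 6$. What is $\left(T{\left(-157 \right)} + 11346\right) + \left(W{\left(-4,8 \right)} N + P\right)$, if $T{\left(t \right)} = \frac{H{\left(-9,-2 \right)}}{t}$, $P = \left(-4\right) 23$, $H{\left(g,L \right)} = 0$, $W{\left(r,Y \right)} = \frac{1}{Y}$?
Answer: $\frac{45019}{4} \approx 11255.0$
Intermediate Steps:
$N = 6$
$P = -92$
$T{\left(t \right)} = 0$ ($T{\left(t \right)} = \frac{0}{t} = 0$)
$\left(T{\left(-157 \right)} + 11346\right) + \left(W{\left(-4,8 \right)} N + P\right) = \left(0 + 11346\right) - \left(92 - \frac{1}{8} \cdot 6\right) = 11346 + \left(\frac{1}{8} \cdot 6 - 92\right) = 11346 + \left(\frac{3}{4} - 92\right) = 11346 - \frac{365}{4} = \frac{45019}{4}$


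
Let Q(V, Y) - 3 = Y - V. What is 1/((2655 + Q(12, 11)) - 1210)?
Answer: 1/1447 ≈ 0.00069109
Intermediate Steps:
Q(V, Y) = 3 + Y - V (Q(V, Y) = 3 + (Y - V) = 3 + Y - V)
1/((2655 + Q(12, 11)) - 1210) = 1/((2655 + (3 + 11 - 1*12)) - 1210) = 1/((2655 + (3 + 11 - 12)) - 1210) = 1/((2655 + 2) - 1210) = 1/(2657 - 1210) = 1/1447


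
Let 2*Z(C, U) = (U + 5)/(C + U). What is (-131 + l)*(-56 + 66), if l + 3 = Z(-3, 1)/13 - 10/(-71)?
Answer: -1236585/923 ≈ -1339.7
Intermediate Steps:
Z(C, U) = (5 + U)/(2*(C + U)) (Z(C, U) = ((U + 5)/(C + U))/2 = ((5 + U)/(C + U))/2 = (5 + U)/(2*(C + U)))
l = -5491/1846 (l = -3 + (((5 + 1)/(2*(-3 + 1)))/13 - 10/(-71)) = -3 + (((½)*6/(-2))*(1/13) - 10*(-1/71)) = -3 + (((½)*(-½)*6)*(1/13) + 10/71) = -3 + (-3/2*1/13 + 10/71) = -3 + (-3/26 + 10/71) = -3 + 47/1846 = -5491/1846 ≈ -2.9745)
(-131 + l)*(-56 + 66) = (-131 - 5491/1846)*(-56 + 66) = -247317/1846*10 = -1236585/923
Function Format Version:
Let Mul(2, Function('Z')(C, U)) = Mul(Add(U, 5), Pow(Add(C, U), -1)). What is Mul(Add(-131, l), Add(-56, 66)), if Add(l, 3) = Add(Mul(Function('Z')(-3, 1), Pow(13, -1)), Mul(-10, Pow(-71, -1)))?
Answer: Rational(-1236585, 923) ≈ -1339.7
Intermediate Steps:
Function('Z')(C, U) = Mul(Rational(1, 2), Pow(Add(C, U), -1), Add(5, U)) (Function('Z')(C, U) = Mul(Rational(1, 2), Mul(Add(U, 5), Pow(Add(C, U), -1))) = Mul(Rational(1, 2), Mul(Add(5, U), Pow(Add(C, U), -1))) = Mul(Rational(1, 2), Mul(Pow(Add(C, U), -1), Add(5, U))) = Mul(Rational(1, 2), Pow(Add(C, U), -1), Add(5, U)))
l = Rational(-5491, 1846) (l = Add(-3, Add(Mul(Mul(Rational(1, 2), Pow(Add(-3, 1), -1), Add(5, 1)), Pow(13, -1)), Mul(-10, Pow(-71, -1)))) = Add(-3, Add(Mul(Mul(Rational(1, 2), Pow(-2, -1), 6), Rational(1, 13)), Mul(-10, Rational(-1, 71)))) = Add(-3, Add(Mul(Mul(Rational(1, 2), Rational(-1, 2), 6), Rational(1, 13)), Rational(10, 71))) = Add(-3, Add(Mul(Rational(-3, 2), Rational(1, 13)), Rational(10, 71))) = Add(-3, Add(Rational(-3, 26), Rational(10, 71))) = Add(-3, Rational(47, 1846)) = Rational(-5491, 1846) ≈ -2.9745)
Mul(Add(-131, l), Add(-56, 66)) = Mul(Add(-131, Rational(-5491, 1846)), Add(-56, 66)) = Mul(Rational(-247317, 1846), 10) = Rational(-1236585, 923)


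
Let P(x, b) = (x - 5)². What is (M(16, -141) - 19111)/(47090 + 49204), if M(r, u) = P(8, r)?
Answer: -9551/48147 ≈ -0.19837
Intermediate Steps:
P(x, b) = (-5 + x)²
M(r, u) = 9 (M(r, u) = (-5 + 8)² = 3² = 9)
(M(16, -141) - 19111)/(47090 + 49204) = (9 - 19111)/(47090 + 49204) = -19102/96294 = -19102*1/96294 = -9551/48147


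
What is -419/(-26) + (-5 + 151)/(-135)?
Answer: 52769/3510 ≈ 15.034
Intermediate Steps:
-419/(-26) + (-5 + 151)/(-135) = -419*(-1/26) + 146*(-1/135) = 419/26 - 146/135 = 52769/3510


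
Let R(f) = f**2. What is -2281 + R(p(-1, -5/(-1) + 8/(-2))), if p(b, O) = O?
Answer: -2280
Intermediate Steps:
-2281 + R(p(-1, -5/(-1) + 8/(-2))) = -2281 + (-5/(-1) + 8/(-2))**2 = -2281 + (-5*(-1) + 8*(-1/2))**2 = -2281 + (5 - 4)**2 = -2281 + 1**2 = -2281 + 1 = -2280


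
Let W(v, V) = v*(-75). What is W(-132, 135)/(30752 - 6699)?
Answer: 9900/24053 ≈ 0.41159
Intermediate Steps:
W(v, V) = -75*v
W(-132, 135)/(30752 - 6699) = (-75*(-132))/(30752 - 6699) = 9900/24053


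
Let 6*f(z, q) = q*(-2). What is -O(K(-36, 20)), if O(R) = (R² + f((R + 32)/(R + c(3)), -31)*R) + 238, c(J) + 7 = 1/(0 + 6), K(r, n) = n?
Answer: -2534/3 ≈ -844.67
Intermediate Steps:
c(J) = -41/6 (c(J) = -7 + 1/(0 + 6) = -7 + 1/6 = -7 + ⅙ = -41/6)
f(z, q) = -q/3 (f(z, q) = (q*(-2))/6 = (-2*q)/6 = -q/3)
O(R) = 238 + R² + 31*R/3 (O(R) = (R² + (-⅓*(-31))*R) + 238 = (R² + 31*R/3) + 238 = 238 + R² + 31*R/3)
-O(K(-36, 20)) = -(238 + 20² + (31/3)*20) = -(238 + 400 + 620/3) = -1*2534/3 = -2534/3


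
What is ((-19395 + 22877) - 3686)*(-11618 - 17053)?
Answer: 5848884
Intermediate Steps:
((-19395 + 22877) - 3686)*(-11618 - 17053) = (3482 - 3686)*(-28671) = -204*(-28671) = 5848884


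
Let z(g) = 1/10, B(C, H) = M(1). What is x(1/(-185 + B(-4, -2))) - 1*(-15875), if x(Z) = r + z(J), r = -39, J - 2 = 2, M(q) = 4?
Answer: 158361/10 ≈ 15836.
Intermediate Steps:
J = 4 (J = 2 + 2 = 4)
B(C, H) = 4
z(g) = ⅒
x(Z) = -389/10 (x(Z) = -39 + ⅒ = -389/10)
x(1/(-185 + B(-4, -2))) - 1*(-15875) = -389/10 - 1*(-15875) = -389/10 + 15875 = 158361/10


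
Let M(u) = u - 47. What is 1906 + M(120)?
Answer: 1979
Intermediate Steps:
M(u) = -47 + u
1906 + M(120) = 1906 + (-47 + 120) = 1906 + 73 = 1979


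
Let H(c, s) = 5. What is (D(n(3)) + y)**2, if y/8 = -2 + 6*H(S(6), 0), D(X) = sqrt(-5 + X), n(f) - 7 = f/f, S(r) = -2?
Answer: (224 + sqrt(3))**2 ≈ 50955.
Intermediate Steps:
n(f) = 8 (n(f) = 7 + f/f = 7 + 1 = 8)
y = 224 (y = 8*(-2 + 6*5) = 8*(-2 + 30) = 8*28 = 224)
(D(n(3)) + y)**2 = (sqrt(-5 + 8) + 224)**2 = (sqrt(3) + 224)**2 = (224 + sqrt(3))**2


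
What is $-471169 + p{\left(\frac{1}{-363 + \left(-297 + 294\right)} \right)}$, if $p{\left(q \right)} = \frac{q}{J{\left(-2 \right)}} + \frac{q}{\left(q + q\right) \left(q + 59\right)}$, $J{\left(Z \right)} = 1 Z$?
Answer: $- \frac{7447332867295}{15806076} \approx -4.7117 \cdot 10^{5}$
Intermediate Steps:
$J{\left(Z \right)} = Z$
$p{\left(q \right)} = \frac{1}{2 \left(59 + q\right)} - \frac{q}{2}$ ($p{\left(q \right)} = \frac{q}{-2} + \frac{q}{\left(q + q\right) \left(q + 59\right)} = q \left(- \frac{1}{2}\right) + \frac{q}{2 q \left(59 + q\right)} = - \frac{q}{2} + \frac{q}{2 q \left(59 + q\right)} = - \frac{q}{2} + q \frac{1}{2 q \left(59 + q\right)} = - \frac{q}{2} + \frac{1}{2 \left(59 + q\right)} = \frac{1}{2 \left(59 + q\right)} - \frac{q}{2}$)
$-471169 + p{\left(\frac{1}{-363 + \left(-297 + 294\right)} \right)} = -471169 + \frac{1 - \left(\frac{1}{-363 + \left(-297 + 294\right)}\right)^{2} - \frac{59}{-363 + \left(-297 + 294\right)}}{2 \left(59 + \frac{1}{-363 + \left(-297 + 294\right)}\right)} = -471169 + \frac{1 - \left(\frac{1}{-363 - 3}\right)^{2} - \frac{59}{-363 - 3}}{2 \left(59 + \frac{1}{-363 - 3}\right)} = -471169 + \frac{1 - \left(\frac{1}{-366}\right)^{2} - \frac{59}{-366}}{2 \left(59 + \frac{1}{-366}\right)} = -471169 + \frac{1 - \left(- \frac{1}{366}\right)^{2} - - \frac{59}{366}}{2 \left(59 - \frac{1}{366}\right)} = -471169 + \frac{1 - \frac{1}{133956} + \frac{59}{366}}{2 \cdot \frac{21593}{366}} = -471169 + \frac{1}{2} \cdot \frac{366}{21593} \left(1 - \frac{1}{133956} + \frac{59}{366}\right) = -471169 + \frac{1}{2} \cdot \frac{366}{21593} \cdot \frac{155549}{133956} = -471169 + \frac{155549}{15806076} = - \frac{7447332867295}{15806076}$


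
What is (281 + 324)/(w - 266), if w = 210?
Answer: -605/56 ≈ -10.804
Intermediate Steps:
(281 + 324)/(w - 266) = (281 + 324)/(210 - 266) = 605/(-56) = 605*(-1/56) = -605/56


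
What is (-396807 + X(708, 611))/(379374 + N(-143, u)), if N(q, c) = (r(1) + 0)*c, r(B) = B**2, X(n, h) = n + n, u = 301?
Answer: -395391/379675 ≈ -1.0414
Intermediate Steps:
X(n, h) = 2*n
N(q, c) = c (N(q, c) = (1**2 + 0)*c = (1 + 0)*c = 1*c = c)
(-396807 + X(708, 611))/(379374 + N(-143, u)) = (-396807 + 2*708)/(379374 + 301) = (-396807 + 1416)/379675 = -395391*1/379675 = -395391/379675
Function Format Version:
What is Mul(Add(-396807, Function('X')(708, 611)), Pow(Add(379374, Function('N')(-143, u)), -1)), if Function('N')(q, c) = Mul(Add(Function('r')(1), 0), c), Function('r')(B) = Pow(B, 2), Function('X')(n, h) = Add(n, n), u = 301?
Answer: Rational(-395391, 379675) ≈ -1.0414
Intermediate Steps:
Function('X')(n, h) = Mul(2, n)
Function('N')(q, c) = c (Function('N')(q, c) = Mul(Add(Pow(1, 2), 0), c) = Mul(Add(1, 0), c) = Mul(1, c) = c)
Mul(Add(-396807, Function('X')(708, 611)), Pow(Add(379374, Function('N')(-143, u)), -1)) = Mul(Add(-396807, Mul(2, 708)), Pow(Add(379374, 301), -1)) = Mul(Add(-396807, 1416), Pow(379675, -1)) = Mul(-395391, Rational(1, 379675)) = Rational(-395391, 379675)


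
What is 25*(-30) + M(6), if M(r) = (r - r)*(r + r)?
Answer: -750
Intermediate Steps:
M(r) = 0 (M(r) = 0*(2*r) = 0)
25*(-30) + M(6) = 25*(-30) + 0 = -750 + 0 = -750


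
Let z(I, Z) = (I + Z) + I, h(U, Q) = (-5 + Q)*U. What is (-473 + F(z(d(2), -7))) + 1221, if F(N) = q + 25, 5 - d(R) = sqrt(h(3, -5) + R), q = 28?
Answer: 801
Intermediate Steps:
h(U, Q) = U*(-5 + Q)
d(R) = 5 - sqrt(-30 + R) (d(R) = 5 - sqrt(3*(-5 - 5) + R) = 5 - sqrt(3*(-10) + R) = 5 - sqrt(-30 + R))
z(I, Z) = Z + 2*I
F(N) = 53 (F(N) = 28 + 25 = 53)
(-473 + F(z(d(2), -7))) + 1221 = (-473 + 53) + 1221 = -420 + 1221 = 801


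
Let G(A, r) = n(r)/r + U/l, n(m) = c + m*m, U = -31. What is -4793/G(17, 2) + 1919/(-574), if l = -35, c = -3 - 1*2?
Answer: -192634553/15498 ≈ -12430.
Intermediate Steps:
c = -5 (c = -3 - 2 = -5)
n(m) = -5 + m**2 (n(m) = -5 + m*m = -5 + m**2)
G(A, r) = 31/35 + (-5 + r**2)/r (G(A, r) = (-5 + r**2)/r - 31/(-35) = (-5 + r**2)/r - 31*(-1/35) = (-5 + r**2)/r + 31/35 = 31/35 + (-5 + r**2)/r)
-4793/G(17, 2) + 1919/(-574) = -4793/(31/35 + 2 - 5/2) + 1919/(-574) = -4793/(31/35 + 2 - 5*1/2) + 1919*(-1/574) = -4793/(31/35 + 2 - 5/2) - 1919/574 = -4793/27/70 - 1919/574 = -4793*70/27 - 1919/574 = -335510/27 - 1919/574 = -192634553/15498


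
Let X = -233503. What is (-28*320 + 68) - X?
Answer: 224611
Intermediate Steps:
(-28*320 + 68) - X = (-28*320 + 68) - 1*(-233503) = (-8960 + 68) + 233503 = -8892 + 233503 = 224611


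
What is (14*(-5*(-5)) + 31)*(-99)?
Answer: -37719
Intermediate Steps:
(14*(-5*(-5)) + 31)*(-99) = (14*25 + 31)*(-99) = (350 + 31)*(-99) = 381*(-99) = -37719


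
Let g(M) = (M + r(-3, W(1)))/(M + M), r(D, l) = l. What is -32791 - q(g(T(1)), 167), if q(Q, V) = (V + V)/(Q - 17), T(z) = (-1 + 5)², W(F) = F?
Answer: -17270169/527 ≈ -32771.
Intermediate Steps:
T(z) = 16 (T(z) = 4² = 16)
g(M) = (1 + M)/(2*M) (g(M) = (M + 1)/(M + M) = (1 + M)/((2*M)) = (1 + M)*(1/(2*M)) = (1 + M)/(2*M))
q(Q, V) = 2*V/(-17 + Q) (q(Q, V) = (2*V)/(-17 + Q) = 2*V/(-17 + Q))
-32791 - q(g(T(1)), 167) = -32791 - 2*167/(-17 + (½)*(1 + 16)/16) = -32791 - 2*167/(-17 + (½)*(1/16)*17) = -32791 - 2*167/(-17 + 17/32) = -32791 - 2*167/(-527/32) = -32791 - 2*167*(-32)/527 = -32791 - 1*(-10688/527) = -32791 + 10688/527 = -17270169/527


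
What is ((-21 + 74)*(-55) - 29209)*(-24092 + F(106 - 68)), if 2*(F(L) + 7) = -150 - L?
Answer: 777175932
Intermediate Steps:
F(L) = -82 - L/2 (F(L) = -7 + (-150 - L)/2 = -7 + (-75 - L/2) = -82 - L/2)
((-21 + 74)*(-55) - 29209)*(-24092 + F(106 - 68)) = ((-21 + 74)*(-55) - 29209)*(-24092 + (-82 - (106 - 68)/2)) = (53*(-55) - 29209)*(-24092 + (-82 - ½*38)) = (-2915 - 29209)*(-24092 + (-82 - 19)) = -32124*(-24092 - 101) = -32124*(-24193) = 777175932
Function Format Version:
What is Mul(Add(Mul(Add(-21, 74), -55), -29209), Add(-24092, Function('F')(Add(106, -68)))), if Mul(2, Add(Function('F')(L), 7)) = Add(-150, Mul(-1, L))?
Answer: 777175932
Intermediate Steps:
Function('F')(L) = Add(-82, Mul(Rational(-1, 2), L)) (Function('F')(L) = Add(-7, Mul(Rational(1, 2), Add(-150, Mul(-1, L)))) = Add(-7, Add(-75, Mul(Rational(-1, 2), L))) = Add(-82, Mul(Rational(-1, 2), L)))
Mul(Add(Mul(Add(-21, 74), -55), -29209), Add(-24092, Function('F')(Add(106, -68)))) = Mul(Add(Mul(Add(-21, 74), -55), -29209), Add(-24092, Add(-82, Mul(Rational(-1, 2), Add(106, -68))))) = Mul(Add(Mul(53, -55), -29209), Add(-24092, Add(-82, Mul(Rational(-1, 2), 38)))) = Mul(Add(-2915, -29209), Add(-24092, Add(-82, -19))) = Mul(-32124, Add(-24092, -101)) = Mul(-32124, -24193) = 777175932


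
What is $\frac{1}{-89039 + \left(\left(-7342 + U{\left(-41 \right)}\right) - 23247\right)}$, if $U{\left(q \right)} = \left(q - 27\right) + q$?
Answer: $- \frac{1}{119737} \approx -8.3516 \cdot 10^{-6}$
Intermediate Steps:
$U{\left(q \right)} = -27 + 2 q$ ($U{\left(q \right)} = \left(-27 + q\right) + q = -27 + 2 q$)
$\frac{1}{-89039 + \left(\left(-7342 + U{\left(-41 \right)}\right) - 23247\right)} = \frac{1}{-89039 + \left(\left(-7342 + \left(-27 + 2 \left(-41\right)\right)\right) - 23247\right)} = \frac{1}{-89039 - 30698} = \frac{1}{-119737} = - \frac{1}{119737}$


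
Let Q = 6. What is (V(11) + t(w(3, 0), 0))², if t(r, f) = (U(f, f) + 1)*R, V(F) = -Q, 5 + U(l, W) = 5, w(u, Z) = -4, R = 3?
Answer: 9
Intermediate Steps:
U(l, W) = 0 (U(l, W) = -5 + 5 = 0)
V(F) = -6 (V(F) = -1*6 = -6)
t(r, f) = 3 (t(r, f) = (0 + 1)*3 = 1*3 = 3)
(V(11) + t(w(3, 0), 0))² = (-6 + 3)² = (-3)² = 9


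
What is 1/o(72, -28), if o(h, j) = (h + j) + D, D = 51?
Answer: 1/95 ≈ 0.010526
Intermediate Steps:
o(h, j) = 51 + h + j (o(h, j) = (h + j) + 51 = 51 + h + j)
1/o(72, -28) = 1/(51 + 72 - 28) = 1/95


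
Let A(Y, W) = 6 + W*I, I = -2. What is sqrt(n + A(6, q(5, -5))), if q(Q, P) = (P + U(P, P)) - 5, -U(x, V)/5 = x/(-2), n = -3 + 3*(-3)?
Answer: sqrt(39) ≈ 6.2450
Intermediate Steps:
n = -12 (n = -3 - 9 = -12)
U(x, V) = 5*x/2 (U(x, V) = -5*x/(-2) = -5*x*(-1)/2 = -(-5)*x/2 = 5*x/2)
q(Q, P) = -5 + 7*P/2 (q(Q, P) = (P + 5*P/2) - 5 = 7*P/2 - 5 = -5 + 7*P/2)
A(Y, W) = 6 - 2*W (A(Y, W) = 6 + W*(-2) = 6 - 2*W)
sqrt(n + A(6, q(5, -5))) = sqrt(-12 + (6 - 2*(-5 + (7/2)*(-5)))) = sqrt(-12 + (6 - 2*(-5 - 35/2))) = sqrt(-12 + (6 - 2*(-45/2))) = sqrt(-12 + (6 + 45)) = sqrt(-12 + 51) = sqrt(39)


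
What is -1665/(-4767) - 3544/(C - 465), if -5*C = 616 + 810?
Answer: 30238885/5960339 ≈ 5.0733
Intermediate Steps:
C = -1426/5 (C = -(616 + 810)/5 = -1/5*1426 = -1426/5 ≈ -285.20)
-1665/(-4767) - 3544/(C - 465) = -1665/(-4767) - 3544/(-1426/5 - 465) = -1665*(-1/4767) - 3544/(-3751/5) = 555/1589 - 3544*(-5/3751) = 555/1589 + 17720/3751 = 30238885/5960339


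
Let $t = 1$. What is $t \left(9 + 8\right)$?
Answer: $17$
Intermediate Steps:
$t \left(9 + 8\right) = 1 \left(9 + 8\right) = 1 \cdot 17 = 17$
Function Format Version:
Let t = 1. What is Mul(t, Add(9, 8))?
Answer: 17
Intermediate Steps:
Mul(t, Add(9, 8)) = Mul(1, Add(9, 8)) = Mul(1, 17) = 17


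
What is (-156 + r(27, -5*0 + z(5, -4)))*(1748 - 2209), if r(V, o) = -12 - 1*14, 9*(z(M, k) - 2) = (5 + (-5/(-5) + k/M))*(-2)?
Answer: 83902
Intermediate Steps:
z(M, k) = 2/3 - 2*k/(9*M) (z(M, k) = 2 + ((5 + (-5/(-5) + k/M))*(-2))/9 = 2 + ((5 + (-5*(-1/5) + k/M))*(-2))/9 = 2 + ((5 + (1 + k/M))*(-2))/9 = 2 + ((6 + k/M)*(-2))/9 = 2 + (-12 - 2*k/M)/9 = 2 + (-4/3 - 2*k/(9*M)) = 2/3 - 2*k/(9*M))
r(V, o) = -26 (r(V, o) = -12 - 14 = -26)
(-156 + r(27, -5*0 + z(5, -4)))*(1748 - 2209) = (-156 - 26)*(1748 - 2209) = -182*(-461) = 83902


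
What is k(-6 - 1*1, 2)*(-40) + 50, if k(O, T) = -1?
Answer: 90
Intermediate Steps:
k(-6 - 1*1, 2)*(-40) + 50 = -1*(-40) + 50 = 40 + 50 = 90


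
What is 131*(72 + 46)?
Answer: 15458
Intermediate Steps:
131*(72 + 46) = 131*118 = 15458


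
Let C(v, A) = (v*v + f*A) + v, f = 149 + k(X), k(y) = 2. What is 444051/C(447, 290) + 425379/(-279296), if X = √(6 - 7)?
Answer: 10104812331/34080535808 ≈ 0.29650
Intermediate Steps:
X = I (X = √(-1) = I ≈ 1.0*I)
f = 151 (f = 149 + 2 = 151)
C(v, A) = v + v² + 151*A (C(v, A) = (v*v + 151*A) + v = (v² + 151*A) + v = v + v² + 151*A)
444051/C(447, 290) + 425379/(-279296) = 444051/(447 + 447² + 151*290) + 425379/(-279296) = 444051/(447 + 199809 + 43790) + 425379*(-1/279296) = 444051/244046 - 425379/279296 = 10104812331/34080535808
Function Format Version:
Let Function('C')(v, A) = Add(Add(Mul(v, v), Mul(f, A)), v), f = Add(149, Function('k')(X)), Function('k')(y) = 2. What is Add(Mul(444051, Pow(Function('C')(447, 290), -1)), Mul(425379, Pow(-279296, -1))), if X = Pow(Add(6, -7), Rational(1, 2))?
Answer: Rational(10104812331, 34080535808) ≈ 0.29650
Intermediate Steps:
X = I (X = Pow(-1, Rational(1, 2)) = I ≈ Mul(1.0000, I))
f = 151 (f = Add(149, 2) = 151)
Function('C')(v, A) = Add(v, Pow(v, 2), Mul(151, A)) (Function('C')(v, A) = Add(Add(Mul(v, v), Mul(151, A)), v) = Add(Add(Pow(v, 2), Mul(151, A)), v) = Add(v, Pow(v, 2), Mul(151, A)))
Add(Mul(444051, Pow(Function('C')(447, 290), -1)), Mul(425379, Pow(-279296, -1))) = Add(Mul(444051, Pow(Add(447, Pow(447, 2), Mul(151, 290)), -1)), Mul(425379, Pow(-279296, -1))) = Add(Mul(444051, Pow(Add(447, 199809, 43790), -1)), Mul(425379, Rational(-1, 279296))) = Add(Mul(444051, Pow(244046, -1)), Rational(-425379, 279296)) = Add(Mul(444051, Rational(1, 244046)), Rational(-425379, 279296)) = Add(Rational(444051, 244046), Rational(-425379, 279296)) = Rational(10104812331, 34080535808)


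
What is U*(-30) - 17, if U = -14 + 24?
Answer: -317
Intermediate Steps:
U = 10
U*(-30) - 17 = 10*(-30) - 17 = -300 - 17 = -317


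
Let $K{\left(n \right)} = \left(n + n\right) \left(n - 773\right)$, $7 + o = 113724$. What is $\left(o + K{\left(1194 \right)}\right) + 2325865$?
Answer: $3444930$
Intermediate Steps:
$o = 113717$ ($o = -7 + 113724 = 113717$)
$K{\left(n \right)} = 2 n \left(-773 + n\right)$
$\left(o + K{\left(1194 \right)}\right) + 2325865 = \left(113717 + 2 \cdot 1194 \left(-773 + 1194\right)\right) + 2325865 = \left(113717 + 2 \cdot 1194 \cdot 421\right) + 2325865 = \left(113717 + 1005348\right) + 2325865 = 1119065 + 2325865 = 3444930$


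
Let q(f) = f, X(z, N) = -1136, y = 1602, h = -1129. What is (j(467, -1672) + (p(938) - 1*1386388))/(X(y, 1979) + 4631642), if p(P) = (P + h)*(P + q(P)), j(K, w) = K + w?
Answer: -1745909/4630506 ≈ -0.37705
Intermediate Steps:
p(P) = 2*P*(-1129 + P) (p(P) = (P - 1129)*(P + P) = (-1129 + P)*(2*P) = 2*P*(-1129 + P))
(j(467, -1672) + (p(938) - 1*1386388))/(X(y, 1979) + 4631642) = ((467 - 1672) + (2*938*(-1129 + 938) - 1*1386388))/(-1136 + 4631642) = (-1205 + (2*938*(-191) - 1386388))/4630506 = (-1205 + (-358316 - 1386388))*(1/4630506) = (-1205 - 1744704)*(1/4630506) = -1745909*1/4630506 = -1745909/4630506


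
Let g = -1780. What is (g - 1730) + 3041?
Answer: -469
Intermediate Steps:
(g - 1730) + 3041 = (-1780 - 1730) + 3041 = -3510 + 3041 = -469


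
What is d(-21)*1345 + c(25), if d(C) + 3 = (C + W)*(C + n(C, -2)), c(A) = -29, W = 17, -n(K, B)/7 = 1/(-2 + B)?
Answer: 99501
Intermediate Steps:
n(K, B) = -7/(-2 + B)
d(C) = -3 + (17 + C)*(7/4 + C) (d(C) = -3 + (C + 17)*(C - 7/(-2 - 2)) = -3 + (17 + C)*(C - 7/(-4)) = -3 + (17 + C)*(C - 7*(-¼)) = -3 + (17 + C)*(C + 7/4) = -3 + (17 + C)*(7/4 + C))
d(-21)*1345 + c(25) = (107/4 + (-21)² + (75/4)*(-21))*1345 - 29 = (107/4 + 441 - 1575/4)*1345 - 29 = 74*1345 - 29 = 99530 - 29 = 99501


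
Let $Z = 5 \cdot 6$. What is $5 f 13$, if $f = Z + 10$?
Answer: $2600$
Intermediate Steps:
$Z = 30$
$f = 40$ ($f = 30 + 10 = 40$)
$5 f 13 = 5 \cdot 40 \cdot 13 = 200 \cdot 13 = 2600$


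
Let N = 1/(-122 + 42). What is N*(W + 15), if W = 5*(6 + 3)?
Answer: -¾ ≈ -0.75000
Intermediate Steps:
N = -1/80 (N = 1/(-80) = -1/80 ≈ -0.012500)
W = 45 (W = 5*9 = 45)
N*(W + 15) = -(45 + 15)/80 = -1/80*60 = -¾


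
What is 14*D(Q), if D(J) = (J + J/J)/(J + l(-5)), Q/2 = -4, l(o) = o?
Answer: 98/13 ≈ 7.5385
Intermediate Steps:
Q = -8 (Q = 2*(-4) = -8)
D(J) = (1 + J)/(-5 + J) (D(J) = (J + J/J)/(J - 5) = (J + 1)/(-5 + J) = (1 + J)/(-5 + J))
14*D(Q) = 14*((1 - 8)/(-5 - 8)) = 14*(-7/(-13)) = 14*(-1/13*(-7)) = 14*(7/13) = 98/13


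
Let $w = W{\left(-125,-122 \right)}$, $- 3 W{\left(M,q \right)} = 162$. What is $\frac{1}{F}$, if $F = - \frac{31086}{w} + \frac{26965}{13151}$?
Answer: $\frac{39453}{22792672} \approx 0.001731$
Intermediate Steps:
$W{\left(M,q \right)} = -54$ ($W{\left(M,q \right)} = \left(- \frac{1}{3}\right) 162 = -54$)
$w = -54$
$F = \frac{22792672}{39453}$ ($F = - \frac{31086}{-54} + \frac{26965}{13151} = \left(-31086\right) \left(- \frac{1}{54}\right) + 26965 \cdot \frac{1}{13151} = \frac{1727}{3} + \frac{26965}{13151} = \frac{22792672}{39453} \approx 577.72$)
$\frac{1}{F} = \frac{1}{\frac{22792672}{39453}} = \frac{39453}{22792672}$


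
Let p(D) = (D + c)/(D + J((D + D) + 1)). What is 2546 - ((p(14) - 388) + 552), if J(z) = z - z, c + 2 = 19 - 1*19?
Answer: 16668/7 ≈ 2381.1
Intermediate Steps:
c = -2 (c = -2 + (19 - 1*19) = -2 + (19 - 19) = -2 + 0 = -2)
J(z) = 0
p(D) = (-2 + D)/D (p(D) = (D - 2)/(D + 0) = (-2 + D)/D)
2546 - ((p(14) - 388) + 552) = 2546 - (((-2 + 14)/14 - 388) + 552) = 2546 - (((1/14)*12 - 388) + 552) = 2546 - ((6/7 - 388) + 552) = 2546 - (-2710/7 + 552) = 2546 - 1*1154/7 = 2546 - 1154/7 = 16668/7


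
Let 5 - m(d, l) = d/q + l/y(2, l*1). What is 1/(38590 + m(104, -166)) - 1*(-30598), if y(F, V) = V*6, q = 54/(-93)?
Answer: 21355292756/697931 ≈ 30598.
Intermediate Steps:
q = -18/31 (q = 54*(-1/93) = -18/31 ≈ -0.58065)
y(F, V) = 6*V
m(d, l) = 29/6 + 31*d/18 (m(d, l) = 5 - (d/(-18/31) + l/((6*(l*1)))) = 5 - (d*(-31/18) + l/((6*l))) = 5 - (-31*d/18 + l*(1/(6*l))) = 5 - (-31*d/18 + ⅙) = 5 - (⅙ - 31*d/18) = 5 + (-⅙ + 31*d/18) = 29/6 + 31*d/18)
1/(38590 + m(104, -166)) - 1*(-30598) = 1/(38590 + (29/6 + (31/18)*104)) - 1*(-30598) = 1/(38590 + (29/6 + 1612/9)) + 30598 = 1/(38590 + 3311/18) + 30598 = 1/(697931/18) + 30598 = 18/697931 + 30598 = 21355292756/697931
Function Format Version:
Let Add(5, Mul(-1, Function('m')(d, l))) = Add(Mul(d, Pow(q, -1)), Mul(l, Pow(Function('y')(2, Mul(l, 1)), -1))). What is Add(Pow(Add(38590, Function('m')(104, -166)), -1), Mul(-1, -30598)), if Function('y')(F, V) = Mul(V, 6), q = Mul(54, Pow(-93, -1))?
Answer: Rational(21355292756, 697931) ≈ 30598.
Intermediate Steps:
q = Rational(-18, 31) (q = Mul(54, Rational(-1, 93)) = Rational(-18, 31) ≈ -0.58065)
Function('y')(F, V) = Mul(6, V)
Function('m')(d, l) = Add(Rational(29, 6), Mul(Rational(31, 18), d)) (Function('m')(d, l) = Add(5, Mul(-1, Add(Mul(d, Pow(Rational(-18, 31), -1)), Mul(l, Pow(Mul(6, Mul(l, 1)), -1))))) = Add(5, Mul(-1, Add(Mul(d, Rational(-31, 18)), Mul(l, Pow(Mul(6, l), -1))))) = Add(5, Mul(-1, Add(Mul(Rational(-31, 18), d), Mul(l, Mul(Rational(1, 6), Pow(l, -1)))))) = Add(5, Mul(-1, Add(Mul(Rational(-31, 18), d), Rational(1, 6)))) = Add(5, Mul(-1, Add(Rational(1, 6), Mul(Rational(-31, 18), d)))) = Add(5, Add(Rational(-1, 6), Mul(Rational(31, 18), d))) = Add(Rational(29, 6), Mul(Rational(31, 18), d)))
Add(Pow(Add(38590, Function('m')(104, -166)), -1), Mul(-1, -30598)) = Add(Pow(Add(38590, Add(Rational(29, 6), Mul(Rational(31, 18), 104))), -1), Mul(-1, -30598)) = Add(Pow(Add(38590, Add(Rational(29, 6), Rational(1612, 9))), -1), 30598) = Add(Pow(Add(38590, Rational(3311, 18)), -1), 30598) = Add(Pow(Rational(697931, 18), -1), 30598) = Add(Rational(18, 697931), 30598) = Rational(21355292756, 697931)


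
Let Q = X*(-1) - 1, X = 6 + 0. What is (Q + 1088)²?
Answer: 1168561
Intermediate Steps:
X = 6
Q = -7 (Q = 6*(-1) - 1 = -6 - 1 = -7)
(Q + 1088)² = (-7 + 1088)² = 1081² = 1168561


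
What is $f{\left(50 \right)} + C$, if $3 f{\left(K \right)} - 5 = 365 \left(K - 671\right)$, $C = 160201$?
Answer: $\frac{253943}{3} \approx 84648.0$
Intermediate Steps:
$f{\left(K \right)} = - \frac{244910}{3} + \frac{365 K}{3}$ ($f{\left(K \right)} = \frac{5}{3} + \frac{365 \left(K - 671\right)}{3} = \frac{5}{3} + \frac{365 \left(-671 + K\right)}{3} = \frac{5}{3} + \frac{-244915 + 365 K}{3} = \frac{5}{3} + \left(- \frac{244915}{3} + \frac{365 K}{3}\right) = - \frac{244910}{3} + \frac{365 K}{3}$)
$f{\left(50 \right)} + C = \left(- \frac{244910}{3} + \frac{365}{3} \cdot 50\right) + 160201 = \left(- \frac{244910}{3} + \frac{18250}{3}\right) + 160201 = - \frac{226660}{3} + 160201 = \frac{253943}{3}$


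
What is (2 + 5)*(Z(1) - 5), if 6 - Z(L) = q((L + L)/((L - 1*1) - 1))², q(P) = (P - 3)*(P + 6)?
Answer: -2793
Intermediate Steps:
q(P) = (-3 + P)*(6 + P)
Z(L) = 6 - (-18 + 4*L²/(-2 + L)² + 6*L/(-2 + L))² (Z(L) = 6 - (-18 + ((L + L)/((L - 1*1) - 1))² + 3*((L + L)/((L - 1*1) - 1)))² = 6 - (-18 + ((2*L)/((L - 1) - 1))² + 3*((2*L)/((L - 1) - 1)))² = 6 - (-18 + ((2*L)/((-1 + L) - 1))² + 3*((2*L)/((-1 + L) - 1)))² = 6 - (-18 + ((2*L)/(-2 + L))² + 3*((2*L)/(-2 + L)))² = 6 - (-18 + (2*L/(-2 + L))² + 3*(2*L/(-2 + L)))² = 6 - (-18 + 4*L²/(-2 + L)² + 6*L/(-2 + L))²)
(2 + 5)*(Z(1) - 5) = (2 + 5)*((6 - 4*(-9*(-2 + 1)² - 6*1 + 5*1²)²/(-2 + 1)⁴) - 5) = 7*((6 - 4*(-9*(-1)² - 6 + 5*1)²/(-1)⁴) - 5) = 7*((6 - 4*1*(-9*1 - 6 + 5)²) - 5) = 7*((6 - 4*1*(-9 - 6 + 5)²) - 5) = 7*((6 - 4*1*(-10)²) - 5) = 7*((6 - 4*1*100) - 5) = 7*((6 - 400) - 5) = 7*(-394 - 5) = 7*(-399) = -2793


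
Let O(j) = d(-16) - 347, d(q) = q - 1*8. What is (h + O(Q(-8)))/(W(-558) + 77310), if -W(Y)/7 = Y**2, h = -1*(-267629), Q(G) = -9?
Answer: -44543/350373 ≈ -0.12713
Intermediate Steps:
h = 267629
d(q) = -8 + q (d(q) = q - 8 = -8 + q)
O(j) = -371 (O(j) = (-8 - 16) - 347 = -24 - 347 = -371)
W(Y) = -7*Y**2
(h + O(Q(-8)))/(W(-558) + 77310) = (267629 - 371)/(-7*(-558)**2 + 77310) = 267258/(-7*311364 + 77310) = 267258/(-2179548 + 77310) = 267258/(-2102238) = 267258*(-1/2102238) = -44543/350373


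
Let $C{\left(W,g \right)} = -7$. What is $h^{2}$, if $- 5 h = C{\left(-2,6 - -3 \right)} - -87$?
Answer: $256$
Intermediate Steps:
$h = -16$ ($h = - \frac{-7 - -87}{5} = - \frac{-7 + 87}{5} = \left(- \frac{1}{5}\right) 80 = -16$)
$h^{2} = \left(-16\right)^{2} = 256$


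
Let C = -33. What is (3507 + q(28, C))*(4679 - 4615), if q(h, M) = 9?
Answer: 225024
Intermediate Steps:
(3507 + q(28, C))*(4679 - 4615) = (3507 + 9)*(4679 - 4615) = 3516*64 = 225024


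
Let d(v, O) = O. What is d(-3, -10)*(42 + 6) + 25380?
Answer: 24900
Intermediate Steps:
d(-3, -10)*(42 + 6) + 25380 = -10*(42 + 6) + 25380 = -10*48 + 25380 = -480 + 25380 = 24900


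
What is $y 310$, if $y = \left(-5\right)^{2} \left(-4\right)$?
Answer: $-31000$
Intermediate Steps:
$y = -100$ ($y = 25 \left(-4\right) = -100$)
$y 310 = \left(-100\right) 310 = -31000$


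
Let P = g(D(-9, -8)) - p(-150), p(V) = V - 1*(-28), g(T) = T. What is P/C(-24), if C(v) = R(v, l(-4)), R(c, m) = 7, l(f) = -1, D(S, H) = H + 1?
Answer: 115/7 ≈ 16.429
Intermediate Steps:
D(S, H) = 1 + H
C(v) = 7
p(V) = 28 + V (p(V) = V + 28 = 28 + V)
P = 115 (P = (1 - 8) - (28 - 150) = -7 - 1*(-122) = -7 + 122 = 115)
P/C(-24) = 115/7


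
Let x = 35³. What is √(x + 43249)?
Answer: 2*√21531 ≈ 293.47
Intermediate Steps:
x = 42875
√(x + 43249) = √(42875 + 43249) = √86124 = 2*√21531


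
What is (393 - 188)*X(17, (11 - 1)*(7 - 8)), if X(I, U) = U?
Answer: -2050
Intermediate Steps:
(393 - 188)*X(17, (11 - 1)*(7 - 8)) = (393 - 188)*((11 - 1)*(7 - 8)) = 205*(10*(-1)) = 205*(-10) = -2050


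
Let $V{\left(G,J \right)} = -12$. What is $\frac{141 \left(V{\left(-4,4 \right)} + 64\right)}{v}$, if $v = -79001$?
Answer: $- \frac{564}{6077} \approx -0.092809$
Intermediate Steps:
$\frac{141 \left(V{\left(-4,4 \right)} + 64\right)}{v} = \frac{141 \left(-12 + 64\right)}{-79001} = 141 \cdot 52 \left(- \frac{1}{79001}\right) = 7332 \left(- \frac{1}{79001}\right) = - \frac{564}{6077}$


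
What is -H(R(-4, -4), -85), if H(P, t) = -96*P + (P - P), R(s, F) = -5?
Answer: -480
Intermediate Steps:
H(P, t) = -96*P (H(P, t) = -96*P + 0 = -96*P)
-H(R(-4, -4), -85) = -(-96)*(-5) = -1*480 = -480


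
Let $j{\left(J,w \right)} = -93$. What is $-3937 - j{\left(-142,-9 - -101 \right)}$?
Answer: $-3844$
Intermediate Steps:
$-3937 - j{\left(-142,-9 - -101 \right)} = -3937 - -93 = -3937 + 93 = -3844$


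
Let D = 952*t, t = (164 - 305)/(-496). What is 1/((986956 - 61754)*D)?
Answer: 31/7761982179 ≈ 3.9938e-9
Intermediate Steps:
t = 141/496 (t = -141*(-1/496) = 141/496 ≈ 0.28427)
D = 16779/62 (D = 952*(141/496) = 16779/62 ≈ 270.63)
1/((986956 - 61754)*D) = 1/((986956 - 61754)*(16779/62)) = (62/16779)/925202 = (1/925202)*(62/16779) = 31/7761982179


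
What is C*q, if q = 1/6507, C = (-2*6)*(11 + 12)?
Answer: -92/2169 ≈ -0.042416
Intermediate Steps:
C = -276 (C = -12*23 = -276)
q = 1/6507 ≈ 0.00015368
C*q = -276*1/6507 = -92/2169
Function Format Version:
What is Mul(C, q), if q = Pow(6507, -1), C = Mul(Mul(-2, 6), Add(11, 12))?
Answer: Rational(-92, 2169) ≈ -0.042416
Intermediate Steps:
C = -276 (C = Mul(-12, 23) = -276)
q = Rational(1, 6507) ≈ 0.00015368
Mul(C, q) = Mul(-276, Rational(1, 6507)) = Rational(-92, 2169)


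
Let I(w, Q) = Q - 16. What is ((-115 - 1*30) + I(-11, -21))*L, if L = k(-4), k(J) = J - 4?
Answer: 1456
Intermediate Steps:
k(J) = -4 + J
L = -8 (L = -4 - 4 = -8)
I(w, Q) = -16 + Q
((-115 - 1*30) + I(-11, -21))*L = ((-115 - 1*30) + (-16 - 21))*(-8) = ((-115 - 30) - 37)*(-8) = (-145 - 37)*(-8) = -182*(-8) = 1456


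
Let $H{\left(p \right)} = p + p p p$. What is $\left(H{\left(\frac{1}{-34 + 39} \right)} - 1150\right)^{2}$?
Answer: $\frac{20656588176}{15625} \approx 1.322 \cdot 10^{6}$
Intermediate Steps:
$H{\left(p \right)} = p + p^{3}$ ($H{\left(p \right)} = p + p p^{2} = p + p^{3}$)
$\left(H{\left(\frac{1}{-34 + 39} \right)} - 1150\right)^{2} = \left(\left(\frac{1}{-34 + 39} + \left(\frac{1}{-34 + 39}\right)^{3}\right) - 1150\right)^{2} = \left(\left(\frac{1}{5} + \left(\frac{1}{5}\right)^{3}\right) - 1150\right)^{2} = \left(\left(\frac{1}{5} + \frac{1}{125}\right) - 1150\right)^{2} = \left(\frac{26}{125} - 1150\right)^{2} = \left(- \frac{143724}{125}\right)^{2} = \frac{20656588176}{15625}$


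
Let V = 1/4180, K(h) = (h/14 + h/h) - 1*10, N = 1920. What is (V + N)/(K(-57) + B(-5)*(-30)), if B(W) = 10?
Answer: -56179207/9160470 ≈ -6.1328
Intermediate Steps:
K(h) = -9 + h/14 (K(h) = (h*(1/14) + 1) - 10 = (h/14 + 1) - 10 = (1 + h/14) - 10 = -9 + h/14)
V = 1/4180 ≈ 0.00023923
(V + N)/(K(-57) + B(-5)*(-30)) = (1/4180 + 1920)/((-9 + (1/14)*(-57)) + 10*(-30)) = 8025601/(4180*((-9 - 57/14) - 300)) = 8025601/(4180*(-183/14 - 300)) = 8025601/(4180*(-4383/14)) = (8025601/4180)*(-14/4383) = -56179207/9160470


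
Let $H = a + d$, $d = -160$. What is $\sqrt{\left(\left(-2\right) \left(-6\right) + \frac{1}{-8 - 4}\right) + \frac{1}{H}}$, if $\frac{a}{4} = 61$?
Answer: $\frac{\sqrt{2338}}{14} \approx 3.4538$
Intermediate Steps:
$a = 244$ ($a = 4 \cdot 61 = 244$)
$H = 84$ ($H = 244 - 160 = 84$)
$\sqrt{\left(\left(-2\right) \left(-6\right) + \frac{1}{-8 - 4}\right) + \frac{1}{H}} = \sqrt{\left(\left(-2\right) \left(-6\right) + \frac{1}{-8 - 4}\right) + \frac{1}{84}} = \sqrt{\left(12 + \frac{1}{-12}\right) + \frac{1}{84}} = \sqrt{\left(12 - \frac{1}{12}\right) + \frac{1}{84}} = \sqrt{\frac{143}{12} + \frac{1}{84}} = \sqrt{\frac{167}{14}} = \frac{\sqrt{2338}}{14}$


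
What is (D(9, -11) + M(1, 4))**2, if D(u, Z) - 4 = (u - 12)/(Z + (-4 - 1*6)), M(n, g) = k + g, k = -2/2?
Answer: 2500/49 ≈ 51.020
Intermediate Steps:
k = -1 (k = -2*1/2 = -1)
M(n, g) = -1 + g
D(u, Z) = 4 + (-12 + u)/(-10 + Z) (D(u, Z) = 4 + (u - 12)/(Z + (-4 - 1*6)) = 4 + (-12 + u)/(Z + (-4 - 6)) = 4 + (-12 + u)/(Z - 10) = 4 + (-12 + u)/(-10 + Z))
(D(9, -11) + M(1, 4))**2 = ((-52 + 9 + 4*(-11))/(-10 - 11) + (-1 + 4))**2 = ((-52 + 9 - 44)/(-21) + 3)**2 = (-1/21*(-87) + 3)**2 = (29/7 + 3)**2 = (50/7)**2 = 2500/49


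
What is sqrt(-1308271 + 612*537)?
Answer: I*sqrt(979627) ≈ 989.76*I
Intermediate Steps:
sqrt(-1308271 + 612*537) = sqrt(-1308271 + 328644) = sqrt(-979627) = I*sqrt(979627)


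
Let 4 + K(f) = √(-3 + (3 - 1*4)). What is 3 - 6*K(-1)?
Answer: 27 - 12*I ≈ 27.0 - 12.0*I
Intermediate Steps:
K(f) = -4 + 2*I (K(f) = -4 + √(-3 + (3 - 1*4)) = -4 + √(-3 + (3 - 4)) = -4 + √(-3 - 1) = -4 + √(-4) = -4 + 2*I)
3 - 6*K(-1) = 3 - 6*(-4 + 2*I) = 3 + (24 - 12*I) = 27 - 12*I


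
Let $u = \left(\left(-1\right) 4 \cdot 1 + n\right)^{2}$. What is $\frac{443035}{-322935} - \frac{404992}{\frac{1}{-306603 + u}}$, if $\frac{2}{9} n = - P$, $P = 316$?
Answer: $- \frac{45170194044371999}{64587} \approx -6.9937 \cdot 10^{11}$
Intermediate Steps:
$n = -1422$ ($n = \frac{9 \left(\left(-1\right) 316\right)}{2} = \frac{9}{2} \left(-316\right) = -1422$)
$u = 2033476$ ($u = \left(\left(-1\right) 4 \cdot 1 - 1422\right)^{2} = \left(\left(-4\right) 1 - 1422\right)^{2} = \left(-4 - 1422\right)^{2} = \left(-1426\right)^{2} = 2033476$)
$\frac{443035}{-322935} - \frac{404992}{\frac{1}{-306603 + u}} = \frac{443035}{-322935} - \frac{404992}{\frac{1}{-306603 + 2033476}} = 443035 \left(- \frac{1}{322935}\right) - \frac{404992}{\frac{1}{1726873}} = - \frac{88607}{64587} - 404992 \frac{1}{\frac{1}{1726873}} = - \frac{88607}{64587} - 699369750016 = - \frac{45170194044371999}{64587}$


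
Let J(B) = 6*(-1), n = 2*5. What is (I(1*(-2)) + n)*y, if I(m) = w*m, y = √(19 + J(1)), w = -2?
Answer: 14*√13 ≈ 50.478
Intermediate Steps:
n = 10
J(B) = -6
y = √13 (y = √(19 - 6) = √13 ≈ 3.6056)
I(m) = -2*m
(I(1*(-2)) + n)*y = (-2*(-2) + 10)*√13 = (4 + 10)*√13 = 14*√13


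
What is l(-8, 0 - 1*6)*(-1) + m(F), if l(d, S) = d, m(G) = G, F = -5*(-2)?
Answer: 18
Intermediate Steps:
F = 10
l(-8, 0 - 1*6)*(-1) + m(F) = -8*(-1) + 10 = 8 + 10 = 18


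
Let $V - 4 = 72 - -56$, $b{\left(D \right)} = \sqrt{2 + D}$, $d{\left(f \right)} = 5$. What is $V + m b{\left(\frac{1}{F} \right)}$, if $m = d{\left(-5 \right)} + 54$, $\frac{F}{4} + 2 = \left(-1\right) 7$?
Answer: $132 + \frac{59 \sqrt{71}}{6} \approx 214.86$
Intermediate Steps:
$F = -36$ ($F = -8 + 4 \left(\left(-1\right) 7\right) = -8 + 4 \left(-7\right) = -8 - 28 = -36$)
$m = 59$ ($m = 5 + 54 = 59$)
$V = 132$ ($V = 4 + \left(72 - -56\right) = 4 + \left(72 + 56\right) = 4 + 128 = 132$)
$V + m b{\left(\frac{1}{F} \right)} = 132 + 59 \sqrt{2 + \frac{1}{-36}} = 132 + 59 \sqrt{2 - \frac{1}{36}} = 132 + 59 \sqrt{\frac{71}{36}} = 132 + 59 \frac{\sqrt{71}}{6} = 132 + \frac{59 \sqrt{71}}{6}$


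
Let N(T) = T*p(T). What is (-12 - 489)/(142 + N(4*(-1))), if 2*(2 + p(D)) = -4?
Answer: -501/158 ≈ -3.1709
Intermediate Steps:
p(D) = -4 (p(D) = -2 + (1/2)*(-4) = -2 - 2 = -4)
N(T) = -4*T (N(T) = T*(-4) = -4*T)
(-12 - 489)/(142 + N(4*(-1))) = (-12 - 489)/(142 - 16*(-1)) = -501/(142 - 4*(-4)) = -501/(142 + 16) = -501/158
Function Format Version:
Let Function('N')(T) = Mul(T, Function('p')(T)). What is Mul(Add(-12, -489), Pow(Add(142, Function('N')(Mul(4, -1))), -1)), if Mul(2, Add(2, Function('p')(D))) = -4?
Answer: Rational(-501, 158) ≈ -3.1709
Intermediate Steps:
Function('p')(D) = -4 (Function('p')(D) = Add(-2, Mul(Rational(1, 2), -4)) = Add(-2, -2) = -4)
Function('N')(T) = Mul(-4, T) (Function('N')(T) = Mul(T, -4) = Mul(-4, T))
Mul(Add(-12, -489), Pow(Add(142, Function('N')(Mul(4, -1))), -1)) = Mul(Add(-12, -489), Pow(Add(142, Mul(-4, Mul(4, -1))), -1)) = Mul(-501, Pow(Add(142, Mul(-4, -4)), -1)) = Mul(-501, Pow(Add(142, 16), -1)) = Mul(-501, Pow(158, -1)) = Mul(-501, Rational(1, 158)) = Rational(-501, 158)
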